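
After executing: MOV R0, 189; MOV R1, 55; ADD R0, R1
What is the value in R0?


Register state trace:
  MOV R0, 189  → R0 = 189
  MOV R1, 55  → R1 = 55
  ADD R0, R1  → R0 = 189 + 55 = 244
Final: R0 = 244

244


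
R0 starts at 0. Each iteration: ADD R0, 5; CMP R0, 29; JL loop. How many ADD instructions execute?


Loop trace (R0 starts at 0, target 29, step 5):
  ADD #1: R0 = 0 + 5 = 5  → 5 < 29, loop
  ADD #2: R0 = 5 + 5 = 10  → 10 < 29, loop
  ADD #3: R0 = 10 + 5 = 15  → 15 < 29, loop
  ADD #4: R0 = 15 + 5 = 20  → 20 < 29, loop
  ADD #5: R0 = 20 + 5 = 25  → 25 < 29, loop
  ADD #6: R0 = 25 + 5 = 30  → 30 >= 29, exit
Total ADD instructions: 6

6


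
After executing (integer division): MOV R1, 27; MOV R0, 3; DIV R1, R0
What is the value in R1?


Register state trace:
  MOV R1, 27  → R1 = 27
  MOV R0, 3  → R0 = 3
  DIV R1, R0  → R1 = 27 // 3 = 9
Final: R1 = 9

9


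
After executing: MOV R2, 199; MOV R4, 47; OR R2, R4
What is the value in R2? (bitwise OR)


Register state trace:
  MOV R2, 199  → R2 = 199 (0b11000111)
  MOV R4, 47  → R4 = 47 (0b00101111)
  OR R2, R4   → R2 = 199 OR 47 = 239 (0b11101111)
Final: R2 = 239

239


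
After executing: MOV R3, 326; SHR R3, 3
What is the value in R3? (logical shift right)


Register state trace:
  MOV R3, 326  → R3 = 326
  SHR R3, 3  → R3 = 326 >> 3 = 326 // 2^3 = 40
Final: R3 = 40

40


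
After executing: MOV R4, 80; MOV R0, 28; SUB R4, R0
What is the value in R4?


Register state trace:
  MOV R4, 80  → R4 = 80
  MOV R0, 28  → R0 = 28
  SUB R4, R0  → R4 = 80 - 28 = 52
Final: R4 = 52

52


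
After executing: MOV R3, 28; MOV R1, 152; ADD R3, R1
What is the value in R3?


Register state trace:
  MOV R3, 28  → R3 = 28
  MOV R1, 152  → R1 = 152
  ADD R3, R1  → R3 = 28 + 152 = 180
Final: R3 = 180

180


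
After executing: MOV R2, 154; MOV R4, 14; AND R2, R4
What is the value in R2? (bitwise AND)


Register state trace:
  MOV R2, 154  → R2 = 154 (0b10011010)
  MOV R4, 14  → R4 = 14 (0b00001110)
  AND R2, R4  → R2 = 154 AND 14 = 10 (0b00001010)
Final: R2 = 10

10


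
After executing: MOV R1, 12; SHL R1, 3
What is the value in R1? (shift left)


Register state trace:
  MOV R1, 12  → R1 = 12
  SHL R1, 3  → R1 = 12 << 3 = 12 * 2^3 = 96
Final: R1 = 96

96


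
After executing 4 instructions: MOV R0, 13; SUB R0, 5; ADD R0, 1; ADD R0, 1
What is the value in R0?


Register state trace:
  MOV R0, 13  → R0 = 13
  SUB R0, 5  → R0 = 13 - 5 = 8
  ADD R0, 1  → R0 = 8 + 1 = 9
  ADD R0, 1  → R0 = 9 + 1 = 10
Final: R0 = 10

10


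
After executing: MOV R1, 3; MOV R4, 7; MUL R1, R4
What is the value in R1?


Register state trace:
  MOV R1, 3  → R1 = 3
  MOV R4, 7  → R4 = 7
  MUL R1, R4  → R1 = 3 * 7 = 21
Final: R1 = 21

21


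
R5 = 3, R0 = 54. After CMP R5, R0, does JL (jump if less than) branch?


Trace:
  R5 = 3, R0 = 54
  CMP R5, R0  → compares 3 vs 54
  JL checks: is 3 less than 54?
  3 < 54, so condition is true
Branch taken: Yes

Yes


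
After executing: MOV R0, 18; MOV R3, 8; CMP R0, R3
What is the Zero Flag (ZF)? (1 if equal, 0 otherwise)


Register state trace:
  MOV R0, 18  → R0 = 18
  MOV R3, 8  → R3 = 8
  CMP R0, R3  → computes 18 - 8 = 10
  Result is nonzero, so values are not equal
ZF = 0

0


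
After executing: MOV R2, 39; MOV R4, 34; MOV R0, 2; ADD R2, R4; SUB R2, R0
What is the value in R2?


Register state trace:
  MOV R2, 39  → R2 = 39
  MOV R4, 34  → R4 = 34
  MOV R0, 2  → R0 = 2
  ADD R2, R4  → R2 = 39 + 34 = 73
  SUB R2, R0  → R2 = 73 - 2 = 71
Final: R2 = 71

71


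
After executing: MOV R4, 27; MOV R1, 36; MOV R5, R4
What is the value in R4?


Register state trace:
  MOV R4, 27  → R4 = 27
  MOV R1, 36  → R1 = 36
  MOV R5, R4  → R5 = 27
Final: R4 = 27

27


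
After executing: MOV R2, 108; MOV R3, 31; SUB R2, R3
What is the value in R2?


Register state trace:
  MOV R2, 108  → R2 = 108
  MOV R3, 31  → R3 = 31
  SUB R2, R3  → R2 = 108 - 31 = 77
Final: R2 = 77

77


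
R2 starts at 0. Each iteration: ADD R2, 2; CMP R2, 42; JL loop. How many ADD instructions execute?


Loop trace (R2 starts at 0, target 42, step 2):
  ADD #1: R2 = 0 + 2 = 2  → 2 < 42, loop
  ADD #2: R2 = 2 + 2 = 4  → 4 < 42, loop
  ADD #3: R2 = 4 + 2 = 6  → 6 < 42, loop
  ADD #4: R2 = 6 + 2 = 8  → 8 < 42, loop
  ADD #5: R2 = 8 + 2 = 10  → 10 < 42, loop
  ADD #6: R2 = 10 + 2 = 12  → 12 < 42, loop
  ADD #7: R2 = 12 + 2 = 14  → 14 < 42, loop
  ADD #8: R2 = 14 + 2 = 16  → 16 < 42, loop
  ADD #9: R2 = 16 + 2 = 18  → 18 < 42, loop
  ADD #10: R2 = 18 + 2 = 20  → 20 < 42, loop
  ADD #11: R2 = 20 + 2 = 22  → 22 < 42, loop
  ADD #12: R2 = 22 + 2 = 24  → 24 < 42, loop
  ADD #13: R2 = 24 + 2 = 26  → 26 < 42, loop
  ADD #14: R2 = 26 + 2 = 28  → 28 < 42, loop
  ADD #15: R2 = 28 + 2 = 30  → 30 < 42, loop
  ADD #16: R2 = 30 + 2 = 32  → 32 < 42, loop
  ADD #17: R2 = 32 + 2 = 34  → 34 < 42, loop
  ADD #18: R2 = 34 + 2 = 36  → 36 < 42, loop
  ADD #19: R2 = 36 + 2 = 38  → 38 < 42, loop
  ADD #20: R2 = 38 + 2 = 40  → 40 < 42, loop
  ADD #21: R2 = 40 + 2 = 42  → 42 >= 42, exit
Total ADD instructions: 21

21


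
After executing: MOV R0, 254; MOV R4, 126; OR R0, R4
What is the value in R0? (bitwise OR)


Register state trace:
  MOV R0, 254  → R0 = 254 (0b11111110)
  MOV R4, 126  → R4 = 126 (0b01111110)
  OR R0, R4   → R0 = 254 OR 126 = 254 (0b11111110)
Final: R0 = 254

254


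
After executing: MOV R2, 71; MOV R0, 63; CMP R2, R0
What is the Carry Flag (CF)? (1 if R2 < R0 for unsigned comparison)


Register state trace:
  MOV R2, 71  → R2 = 71
  MOV R0, 63  → R0 = 63
  CMP R2, R0  → unsigned 71 - 63: no borrow
  71 >= 63, so CF = 0
CF = 0

0


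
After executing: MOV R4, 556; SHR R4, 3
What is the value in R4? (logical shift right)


Register state trace:
  MOV R4, 556  → R4 = 556
  SHR R4, 3  → R4 = 556 >> 3 = 556 // 2^3 = 69
Final: R4 = 69

69


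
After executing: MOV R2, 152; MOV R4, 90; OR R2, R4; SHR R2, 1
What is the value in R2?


Register state trace:
  MOV R2, 152  → R2 = 152 (0b10011000)
  MOV R4, 90  → R4 = 90 (0b01011010)
  OR R2, R4  → R2 = 152 OR 90 = 218 (0b11011010)
  SHR R2, 1  → R2 = 218 >> 1 = 109
Final: R2 = 109

109


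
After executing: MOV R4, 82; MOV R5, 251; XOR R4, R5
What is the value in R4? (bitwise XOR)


Register state trace:
  MOV R4, 82  → R4 = 82 (0b01010010)
  MOV R5, 251  → R5 = 251 (0b11111011)
  XOR R4, R5  → R4 = 82 XOR 251 = 169 (0b10101001)
Final: R4 = 169

169


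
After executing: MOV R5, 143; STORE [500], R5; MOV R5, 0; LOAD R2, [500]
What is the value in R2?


Register and memory trace:
  MOV R5, 143  → R5 = 143
  STORE [500], R5  → mem[500] = 143
  MOV R5, 0  → R5 = 0
  LOAD R2, [500]  → R2 = mem[500] = 143
Final: R2 = 143

143


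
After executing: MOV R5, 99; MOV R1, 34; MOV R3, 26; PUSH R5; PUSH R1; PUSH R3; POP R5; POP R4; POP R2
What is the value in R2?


Stack trace (top is rightmost):
  MOV R5, 99  → R5 = 99
  MOV R1, 34  → R1 = 34
  MOV R3, 26  → R3 = 26
  PUSH R5  → stack: [99]
  PUSH R1  → stack: [99, 34]
  PUSH R3  → stack: [99, 34, 26]
  POP R5  → R5 = 26, stack: [99, 34]
  POP R4  → R4 = 34, stack: [99]
  POP R2  → R2 = 99, stack: []
Final: R2 = 99

99


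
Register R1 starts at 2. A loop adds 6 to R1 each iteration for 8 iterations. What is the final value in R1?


Starting value: R1 = 2
  Iter 1: R1 = 2 + 6 = 8
  Iter 2: R1 = 8 + 6 = 14
  Iter 3: R1 = 14 + 6 = 20
  Iter 4: R1 = 20 + 6 = 26
  Iter 5: R1 = 26 + 6 = 32
  Iter 6: R1 = 32 + 6 = 38
  Iter 7: R1 = 38 + 6 = 44
  Iter 8: R1 = 44 + 6 = 50
Final: R1 = 50

50


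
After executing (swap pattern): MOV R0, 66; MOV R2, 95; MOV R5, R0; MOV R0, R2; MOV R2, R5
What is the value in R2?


Register state trace (swap pattern):
  MOV R0, 66  → R0 = 66
  MOV R2, 95  → R2 = 95
  MOV R5, R0  → R5 = 66  (save R0)
  MOV R0, R2  → R0 = 95  (R0 gets R2's value)
  MOV R2, R5  → R2 = 66  (R2 gets saved value)
Final: R2 = 66

66


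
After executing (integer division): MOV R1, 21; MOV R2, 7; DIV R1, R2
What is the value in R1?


Register state trace:
  MOV R1, 21  → R1 = 21
  MOV R2, 7  → R2 = 7
  DIV R1, R2  → R1 = 21 // 7 = 3
Final: R1 = 3

3


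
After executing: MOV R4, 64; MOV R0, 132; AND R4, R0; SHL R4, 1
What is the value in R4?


Register state trace:
  MOV R4, 64  → R4 = 64 (0b01000000)
  MOV R0, 132  → R0 = 132 (0b10000100)
  AND R4, R0  → R4 = 64 AND 132 = 0 (0b00000000)
  SHL R4, 1  → R4 = 0 << 1 = 0
Final: R4 = 0

0


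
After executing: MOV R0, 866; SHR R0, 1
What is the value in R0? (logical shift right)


Register state trace:
  MOV R0, 866  → R0 = 866
  SHR R0, 1  → R0 = 866 >> 1 = 866 // 2^1 = 433
Final: R0 = 433

433


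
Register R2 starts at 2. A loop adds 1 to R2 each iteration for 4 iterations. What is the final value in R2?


Starting value: R2 = 2
  Iter 1: R2 = 2 + 1 = 3
  Iter 2: R2 = 3 + 1 = 4
  Iter 3: R2 = 4 + 1 = 5
  Iter 4: R2 = 5 + 1 = 6
Final: R2 = 6

6


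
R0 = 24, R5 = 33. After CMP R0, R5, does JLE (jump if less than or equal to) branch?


Trace:
  R0 = 24, R5 = 33
  CMP R0, R5  → compares 24 vs 33
  JLE checks: is 24 less than or equal to 33?
  24 < 33, so condition is true
Branch taken: Yes

Yes


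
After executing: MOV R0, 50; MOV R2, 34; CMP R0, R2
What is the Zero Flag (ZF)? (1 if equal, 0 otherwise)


Register state trace:
  MOV R0, 50  → R0 = 50
  MOV R2, 34  → R2 = 34
  CMP R0, R2  → computes 50 - 34 = 16
  Result is nonzero, so values are not equal
ZF = 0

0


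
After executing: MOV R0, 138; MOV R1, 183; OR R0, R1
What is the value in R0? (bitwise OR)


Register state trace:
  MOV R0, 138  → R0 = 138 (0b10001010)
  MOV R1, 183  → R1 = 183 (0b10110111)
  OR R0, R1   → R0 = 138 OR 183 = 191 (0b10111111)
Final: R0 = 191

191


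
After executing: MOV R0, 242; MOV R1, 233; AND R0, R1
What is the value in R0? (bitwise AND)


Register state trace:
  MOV R0, 242  → R0 = 242 (0b11110010)
  MOV R1, 233  → R1 = 233 (0b11101001)
  AND R0, R1  → R0 = 242 AND 233 = 224 (0b11100000)
Final: R0 = 224

224


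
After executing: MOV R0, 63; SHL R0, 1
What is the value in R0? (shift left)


Register state trace:
  MOV R0, 63  → R0 = 63
  SHL R0, 1  → R0 = 63 << 1 = 63 * 2^1 = 126
Final: R0 = 126

126


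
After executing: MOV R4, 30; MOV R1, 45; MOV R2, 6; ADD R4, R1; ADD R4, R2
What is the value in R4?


Register state trace:
  MOV R4, 30  → R4 = 30
  MOV R1, 45  → R1 = 45
  MOV R2, 6  → R2 = 6
  ADD R4, R1  → R4 = 30 + 45 = 75
  ADD R4, R2  → R4 = 75 + 6 = 81
Final: R4 = 81

81


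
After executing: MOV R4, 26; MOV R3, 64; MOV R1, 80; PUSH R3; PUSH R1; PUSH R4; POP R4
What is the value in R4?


Stack trace (top is rightmost):
  MOV R4, 26  → R4 = 26
  MOV R3, 64  → R3 = 64
  MOV R1, 80  → R1 = 80
  PUSH R3  → stack: [64]
  PUSH R1  → stack: [64, 80]
  PUSH R4  → stack: [64, 80, 26]
  POP R4  → R4 = 26, stack: [64, 80]
Final: R4 = 26

26


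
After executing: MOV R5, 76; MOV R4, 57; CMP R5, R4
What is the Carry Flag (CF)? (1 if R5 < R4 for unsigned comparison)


Register state trace:
  MOV R5, 76  → R5 = 76
  MOV R4, 57  → R4 = 57
  CMP R5, R4  → unsigned 76 - 57: no borrow
  76 >= 57, so CF = 0
CF = 0

0


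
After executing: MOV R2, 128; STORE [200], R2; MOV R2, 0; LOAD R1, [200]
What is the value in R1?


Register and memory trace:
  MOV R2, 128  → R2 = 128
  STORE [200], R2  → mem[200] = 128
  MOV R2, 0  → R2 = 0
  LOAD R1, [200]  → R1 = mem[200] = 128
Final: R1 = 128

128


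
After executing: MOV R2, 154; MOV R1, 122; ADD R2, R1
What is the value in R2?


Register state trace:
  MOV R2, 154  → R2 = 154
  MOV R1, 122  → R1 = 122
  ADD R2, R1  → R2 = 154 + 122 = 276
Final: R2 = 276

276


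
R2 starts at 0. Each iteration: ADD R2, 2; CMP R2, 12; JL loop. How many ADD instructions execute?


Loop trace (R2 starts at 0, target 12, step 2):
  ADD #1: R2 = 0 + 2 = 2  → 2 < 12, loop
  ADD #2: R2 = 2 + 2 = 4  → 4 < 12, loop
  ADD #3: R2 = 4 + 2 = 6  → 6 < 12, loop
  ADD #4: R2 = 6 + 2 = 8  → 8 < 12, loop
  ADD #5: R2 = 8 + 2 = 10  → 10 < 12, loop
  ADD #6: R2 = 10 + 2 = 12  → 12 >= 12, exit
Total ADD instructions: 6

6


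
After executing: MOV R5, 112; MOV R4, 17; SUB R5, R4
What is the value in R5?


Register state trace:
  MOV R5, 112  → R5 = 112
  MOV R4, 17  → R4 = 17
  SUB R5, R4  → R5 = 112 - 17 = 95
Final: R5 = 95

95


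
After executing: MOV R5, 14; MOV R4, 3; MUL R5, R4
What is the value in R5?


Register state trace:
  MOV R5, 14  → R5 = 14
  MOV R4, 3  → R4 = 3
  MUL R5, R4  → R5 = 14 * 3 = 42
Final: R5 = 42

42


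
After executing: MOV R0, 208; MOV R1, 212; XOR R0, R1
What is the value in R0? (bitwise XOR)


Register state trace:
  MOV R0, 208  → R0 = 208 (0b11010000)
  MOV R1, 212  → R1 = 212 (0b11010100)
  XOR R0, R1  → R0 = 208 XOR 212 = 4 (0b00000100)
Final: R0 = 4

4


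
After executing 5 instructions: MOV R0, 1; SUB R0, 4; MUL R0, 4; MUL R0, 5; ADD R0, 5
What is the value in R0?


Register state trace:
  MOV R0, 1  → R0 = 1
  SUB R0, 4  → R0 = 1 - 4 = -3
  MUL R0, 4  → R0 = -3 * 4 = -12
  MUL R0, 5  → R0 = -12 * 5 = -60
  ADD R0, 5  → R0 = -60 + 5 = -55
Final: R0 = -55

-55


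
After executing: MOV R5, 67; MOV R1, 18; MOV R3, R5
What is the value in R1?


Register state trace:
  MOV R5, 67  → R5 = 67
  MOV R1, 18  → R1 = 18
  MOV R3, R5  → R3 = 67
Final: R1 = 18

18


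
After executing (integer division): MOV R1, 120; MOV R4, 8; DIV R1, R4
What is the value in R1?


Register state trace:
  MOV R1, 120  → R1 = 120
  MOV R4, 8  → R4 = 8
  DIV R1, R4  → R1 = 120 // 8 = 15
Final: R1 = 15

15


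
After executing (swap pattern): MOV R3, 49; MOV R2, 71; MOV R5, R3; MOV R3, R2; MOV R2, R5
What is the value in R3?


Register state trace (swap pattern):
  MOV R3, 49  → R3 = 49
  MOV R2, 71  → R2 = 71
  MOV R5, R3  → R5 = 49  (save R3)
  MOV R3, R2  → R3 = 71  (R3 gets R2's value)
  MOV R2, R5  → R2 = 49  (R2 gets saved value)
Final: R3 = 71

71


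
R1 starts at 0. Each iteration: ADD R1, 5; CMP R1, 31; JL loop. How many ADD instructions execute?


Loop trace (R1 starts at 0, target 31, step 5):
  ADD #1: R1 = 0 + 5 = 5  → 5 < 31, loop
  ADD #2: R1 = 5 + 5 = 10  → 10 < 31, loop
  ADD #3: R1 = 10 + 5 = 15  → 15 < 31, loop
  ADD #4: R1 = 15 + 5 = 20  → 20 < 31, loop
  ADD #5: R1 = 20 + 5 = 25  → 25 < 31, loop
  ADD #6: R1 = 25 + 5 = 30  → 30 < 31, loop
  ADD #7: R1 = 30 + 5 = 35  → 35 >= 31, exit
Total ADD instructions: 7

7


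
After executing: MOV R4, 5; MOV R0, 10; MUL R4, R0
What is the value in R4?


Register state trace:
  MOV R4, 5  → R4 = 5
  MOV R0, 10  → R0 = 10
  MUL R4, R0  → R4 = 5 * 10 = 50
Final: R4 = 50

50


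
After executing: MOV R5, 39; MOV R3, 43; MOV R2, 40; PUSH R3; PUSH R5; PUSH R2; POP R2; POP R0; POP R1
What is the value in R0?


Stack trace (top is rightmost):
  MOV R5, 39  → R5 = 39
  MOV R3, 43  → R3 = 43
  MOV R2, 40  → R2 = 40
  PUSH R3  → stack: [43]
  PUSH R5  → stack: [43, 39]
  PUSH R2  → stack: [43, 39, 40]
  POP R2  → R2 = 40, stack: [43, 39]
  POP R0  → R0 = 39, stack: [43]
  POP R1  → R1 = 43, stack: []
Final: R0 = 39

39


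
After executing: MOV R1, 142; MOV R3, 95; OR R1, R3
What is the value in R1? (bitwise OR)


Register state trace:
  MOV R1, 142  → R1 = 142 (0b10001110)
  MOV R3, 95  → R3 = 95 (0b01011111)
  OR R1, R3   → R1 = 142 OR 95 = 223 (0b11011111)
Final: R1 = 223

223


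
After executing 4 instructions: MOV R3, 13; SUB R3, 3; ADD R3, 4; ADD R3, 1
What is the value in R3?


Register state trace:
  MOV R3, 13  → R3 = 13
  SUB R3, 3  → R3 = 13 - 3 = 10
  ADD R3, 4  → R3 = 10 + 4 = 14
  ADD R3, 1  → R3 = 14 + 1 = 15
Final: R3 = 15

15


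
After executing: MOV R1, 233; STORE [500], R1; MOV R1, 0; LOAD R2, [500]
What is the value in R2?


Register and memory trace:
  MOV R1, 233  → R1 = 233
  STORE [500], R1  → mem[500] = 233
  MOV R1, 0  → R1 = 0
  LOAD R2, [500]  → R2 = mem[500] = 233
Final: R2 = 233

233


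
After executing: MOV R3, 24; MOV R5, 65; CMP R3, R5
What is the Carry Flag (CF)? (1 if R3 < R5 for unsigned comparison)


Register state trace:
  MOV R3, 24  → R3 = 24
  MOV R5, 65  → R5 = 65
  CMP R3, R5  → unsigned 24 - 65: borrow occurs
  24 < 65, so CF = 1
CF = 1

1


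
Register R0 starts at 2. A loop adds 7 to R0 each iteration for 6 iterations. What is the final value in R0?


Starting value: R0 = 2
  Iter 1: R0 = 2 + 7 = 9
  Iter 2: R0 = 9 + 7 = 16
  Iter 3: R0 = 16 + 7 = 23
  Iter 4: R0 = 23 + 7 = 30
  Iter 5: R0 = 30 + 7 = 37
  Iter 6: R0 = 37 + 7 = 44
Final: R0 = 44

44


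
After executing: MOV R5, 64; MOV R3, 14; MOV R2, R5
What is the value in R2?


Register state trace:
  MOV R5, 64  → R5 = 64
  MOV R3, 14  → R3 = 14
  MOV R2, R5  → R2 = 64
Final: R2 = 64

64


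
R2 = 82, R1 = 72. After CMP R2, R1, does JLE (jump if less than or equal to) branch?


Trace:
  R2 = 82, R1 = 72
  CMP R2, R1  → compares 82 vs 72
  JLE checks: is 82 less than or equal to 72?
  82 > 72, so condition is false
Branch taken: No

No


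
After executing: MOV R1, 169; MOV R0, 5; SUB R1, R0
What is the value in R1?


Register state trace:
  MOV R1, 169  → R1 = 169
  MOV R0, 5  → R0 = 5
  SUB R1, R0  → R1 = 169 - 5 = 164
Final: R1 = 164

164


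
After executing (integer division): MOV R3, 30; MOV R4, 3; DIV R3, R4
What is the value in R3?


Register state trace:
  MOV R3, 30  → R3 = 30
  MOV R4, 3  → R4 = 3
  DIV R3, R4  → R3 = 30 // 3 = 10
Final: R3 = 10

10


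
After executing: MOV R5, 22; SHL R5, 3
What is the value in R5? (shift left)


Register state trace:
  MOV R5, 22  → R5 = 22
  SHL R5, 3  → R5 = 22 << 3 = 22 * 2^3 = 176
Final: R5 = 176

176


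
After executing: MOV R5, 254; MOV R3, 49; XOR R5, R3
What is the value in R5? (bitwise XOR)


Register state trace:
  MOV R5, 254  → R5 = 254 (0b11111110)
  MOV R3, 49  → R3 = 49 (0b00110001)
  XOR R5, R3  → R5 = 254 XOR 49 = 207 (0b11001111)
Final: R5 = 207

207


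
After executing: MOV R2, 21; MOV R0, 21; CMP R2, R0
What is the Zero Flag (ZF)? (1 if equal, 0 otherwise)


Register state trace:
  MOV R2, 21  → R2 = 21
  MOV R0, 21  → R0 = 21
  CMP R2, R0  → computes 21 - 21 = 0
  Result is zero, so values are equal
ZF = 1

1


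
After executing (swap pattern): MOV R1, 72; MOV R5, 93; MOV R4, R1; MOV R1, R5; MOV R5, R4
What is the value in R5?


Register state trace (swap pattern):
  MOV R1, 72  → R1 = 72
  MOV R5, 93  → R5 = 93
  MOV R4, R1  → R4 = 72  (save R1)
  MOV R1, R5  → R1 = 93  (R1 gets R5's value)
  MOV R5, R4  → R5 = 72  (R5 gets saved value)
Final: R5 = 72

72


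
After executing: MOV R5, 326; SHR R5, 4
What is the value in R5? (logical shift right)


Register state trace:
  MOV R5, 326  → R5 = 326
  SHR R5, 4  → R5 = 326 >> 4 = 326 // 2^4 = 20
Final: R5 = 20

20


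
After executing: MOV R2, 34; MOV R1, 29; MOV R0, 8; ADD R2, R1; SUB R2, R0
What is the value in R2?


Register state trace:
  MOV R2, 34  → R2 = 34
  MOV R1, 29  → R1 = 29
  MOV R0, 8  → R0 = 8
  ADD R2, R1  → R2 = 34 + 29 = 63
  SUB R2, R0  → R2 = 63 - 8 = 55
Final: R2 = 55

55


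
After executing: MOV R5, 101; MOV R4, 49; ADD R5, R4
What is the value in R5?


Register state trace:
  MOV R5, 101  → R5 = 101
  MOV R4, 49  → R4 = 49
  ADD R5, R4  → R5 = 101 + 49 = 150
Final: R5 = 150

150


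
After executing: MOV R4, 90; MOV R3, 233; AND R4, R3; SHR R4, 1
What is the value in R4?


Register state trace:
  MOV R4, 90  → R4 = 90 (0b01011010)
  MOV R3, 233  → R3 = 233 (0b11101001)
  AND R4, R3  → R4 = 90 AND 233 = 72 (0b01001000)
  SHR R4, 1  → R4 = 72 >> 1 = 36
Final: R4 = 36

36


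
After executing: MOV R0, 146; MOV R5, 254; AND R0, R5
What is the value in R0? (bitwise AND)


Register state trace:
  MOV R0, 146  → R0 = 146 (0b10010010)
  MOV R5, 254  → R5 = 254 (0b11111110)
  AND R0, R5  → R0 = 146 AND 254 = 146 (0b10010010)
Final: R0 = 146

146


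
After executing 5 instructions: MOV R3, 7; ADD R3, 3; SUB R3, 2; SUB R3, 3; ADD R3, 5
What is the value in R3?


Register state trace:
  MOV R3, 7  → R3 = 7
  ADD R3, 3  → R3 = 7 + 3 = 10
  SUB R3, 2  → R3 = 10 - 2 = 8
  SUB R3, 3  → R3 = 8 - 3 = 5
  ADD R3, 5  → R3 = 5 + 5 = 10
Final: R3 = 10

10


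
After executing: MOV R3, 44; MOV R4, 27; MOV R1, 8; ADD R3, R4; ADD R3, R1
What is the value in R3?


Register state trace:
  MOV R3, 44  → R3 = 44
  MOV R4, 27  → R4 = 27
  MOV R1, 8  → R1 = 8
  ADD R3, R4  → R3 = 44 + 27 = 71
  ADD R3, R1  → R3 = 71 + 8 = 79
Final: R3 = 79

79


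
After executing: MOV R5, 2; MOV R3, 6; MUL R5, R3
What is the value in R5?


Register state trace:
  MOV R5, 2  → R5 = 2
  MOV R3, 6  → R3 = 6
  MUL R5, R3  → R5 = 2 * 6 = 12
Final: R5 = 12

12


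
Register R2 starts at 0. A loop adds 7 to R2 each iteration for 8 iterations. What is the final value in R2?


Starting value: R2 = 0
  Iter 1: R2 = 0 + 7 = 7
  Iter 2: R2 = 7 + 7 = 14
  Iter 3: R2 = 14 + 7 = 21
  Iter 4: R2 = 21 + 7 = 28
  Iter 5: R2 = 28 + 7 = 35
  Iter 6: R2 = 35 + 7 = 42
  Iter 7: R2 = 42 + 7 = 49
  Iter 8: R2 = 49 + 7 = 56
Final: R2 = 56

56


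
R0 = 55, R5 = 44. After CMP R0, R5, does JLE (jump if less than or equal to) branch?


Trace:
  R0 = 55, R5 = 44
  CMP R0, R5  → compares 55 vs 44
  JLE checks: is 55 less than or equal to 44?
  55 > 44, so condition is false
Branch taken: No

No


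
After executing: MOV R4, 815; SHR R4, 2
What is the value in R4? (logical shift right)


Register state trace:
  MOV R4, 815  → R4 = 815
  SHR R4, 2  → R4 = 815 >> 2 = 815 // 2^2 = 203
Final: R4 = 203

203


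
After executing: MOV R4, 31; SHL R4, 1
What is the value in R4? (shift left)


Register state trace:
  MOV R4, 31  → R4 = 31
  SHL R4, 1  → R4 = 31 << 1 = 31 * 2^1 = 62
Final: R4 = 62

62


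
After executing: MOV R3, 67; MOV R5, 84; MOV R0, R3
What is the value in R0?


Register state trace:
  MOV R3, 67  → R3 = 67
  MOV R5, 84  → R5 = 84
  MOV R0, R3  → R0 = 67
Final: R0 = 67

67


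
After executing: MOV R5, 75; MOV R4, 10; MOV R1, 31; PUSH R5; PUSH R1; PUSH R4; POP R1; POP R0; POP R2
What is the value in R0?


Stack trace (top is rightmost):
  MOV R5, 75  → R5 = 75
  MOV R4, 10  → R4 = 10
  MOV R1, 31  → R1 = 31
  PUSH R5  → stack: [75]
  PUSH R1  → stack: [75, 31]
  PUSH R4  → stack: [75, 31, 10]
  POP R1  → R1 = 10, stack: [75, 31]
  POP R0  → R0 = 31, stack: [75]
  POP R2  → R2 = 75, stack: []
Final: R0 = 31

31


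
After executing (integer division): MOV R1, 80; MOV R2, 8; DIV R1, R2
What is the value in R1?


Register state trace:
  MOV R1, 80  → R1 = 80
  MOV R2, 8  → R2 = 8
  DIV R1, R2  → R1 = 80 // 8 = 10
Final: R1 = 10

10


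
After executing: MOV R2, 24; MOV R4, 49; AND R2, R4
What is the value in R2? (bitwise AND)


Register state trace:
  MOV R2, 24  → R2 = 24 (0b00011000)
  MOV R4, 49  → R4 = 49 (0b00110001)
  AND R2, R4  → R2 = 24 AND 49 = 16 (0b00010000)
Final: R2 = 16

16


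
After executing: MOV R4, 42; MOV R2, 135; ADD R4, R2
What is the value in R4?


Register state trace:
  MOV R4, 42  → R4 = 42
  MOV R2, 135  → R2 = 135
  ADD R4, R2  → R4 = 42 + 135 = 177
Final: R4 = 177

177


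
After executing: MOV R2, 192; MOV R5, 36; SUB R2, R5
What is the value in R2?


Register state trace:
  MOV R2, 192  → R2 = 192
  MOV R5, 36  → R5 = 36
  SUB R2, R5  → R2 = 192 - 36 = 156
Final: R2 = 156

156


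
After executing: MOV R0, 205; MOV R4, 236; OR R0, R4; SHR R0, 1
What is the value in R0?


Register state trace:
  MOV R0, 205  → R0 = 205 (0b11001101)
  MOV R4, 236  → R4 = 236 (0b11101100)
  OR R0, R4  → R0 = 205 OR 236 = 237 (0b11101101)
  SHR R0, 1  → R0 = 237 >> 1 = 118
Final: R0 = 118

118


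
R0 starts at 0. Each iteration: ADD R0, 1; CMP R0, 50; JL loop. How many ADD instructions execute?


Loop trace (R0 starts at 0, target 50, step 1):
  ADD #1: R0 = 0 + 1 = 1  → 1 < 50, loop
  ADD #2: R0 = 1 + 1 = 2  → 2 < 50, loop
  ADD #3: R0 = 2 + 1 = 3  → 3 < 50, loop
  ADD #4: R0 = 3 + 1 = 4  → 4 < 50, loop
  ADD #5: R0 = 4 + 1 = 5  → 5 < 50, loop
  ADD #6: R0 = 5 + 1 = 6  → 6 < 50, loop
  ADD #7: R0 = 6 + 1 = 7  → 7 < 50, loop
  ADD #8: R0 = 7 + 1 = 8  → 8 < 50, loop
  ADD #9: R0 = 8 + 1 = 9  → 9 < 50, loop
  ADD #10: R0 = 9 + 1 = 10  → 10 < 50, loop
  ADD #11: R0 = 10 + 1 = 11  → 11 < 50, loop
  ADD #12: R0 = 11 + 1 = 12  → 12 < 50, loop
  ADD #13: R0 = 12 + 1 = 13  → 13 < 50, loop
  ADD #14: R0 = 13 + 1 = 14  → 14 < 50, loop
  ADD #15: R0 = 14 + 1 = 15  → 15 < 50, loop
  ADD #16: R0 = 15 + 1 = 16  → 16 < 50, loop
  ADD #17: R0 = 16 + 1 = 17  → 17 < 50, loop
  ADD #18: R0 = 17 + 1 = 18  → 18 < 50, loop
  ADD #19: R0 = 18 + 1 = 19  → 19 < 50, loop
  ADD #20: R0 = 19 + 1 = 20  → 20 < 50, loop
  ADD #21: R0 = 20 + 1 = 21  → 21 < 50, loop
  ADD #22: R0 = 21 + 1 = 22  → 22 < 50, loop
  ADD #23: R0 = 22 + 1 = 23  → 23 < 50, loop
  ADD #24: R0 = 23 + 1 = 24  → 24 < 50, loop
  ADD #25: R0 = 24 + 1 = 25  → 25 < 50, loop
  ADD #26: R0 = 25 + 1 = 26  → 26 < 50, loop
  ADD #27: R0 = 26 + 1 = 27  → 27 < 50, loop
  ADD #28: R0 = 27 + 1 = 28  → 28 < 50, loop
  ADD #29: R0 = 28 + 1 = 29  → 29 < 50, loop
  ADD #30: R0 = 29 + 1 = 30  → 30 < 50, loop
  ADD #31: R0 = 30 + 1 = 31  → 31 < 50, loop
  ADD #32: R0 = 31 + 1 = 32  → 32 < 50, loop
  ADD #33: R0 = 32 + 1 = 33  → 33 < 50, loop
  ADD #34: R0 = 33 + 1 = 34  → 34 < 50, loop
  ADD #35: R0 = 34 + 1 = 35  → 35 < 50, loop
  ADD #36: R0 = 35 + 1 = 36  → 36 < 50, loop
  ADD #37: R0 = 36 + 1 = 37  → 37 < 50, loop
  ADD #38: R0 = 37 + 1 = 38  → 38 < 50, loop
  ADD #39: R0 = 38 + 1 = 39  → 39 < 50, loop
  ADD #40: R0 = 39 + 1 = 40  → 40 < 50, loop
  ADD #41: R0 = 40 + 1 = 41  → 41 < 50, loop
  ADD #42: R0 = 41 + 1 = 42  → 42 < 50, loop
  ADD #43: R0 = 42 + 1 = 43  → 43 < 50, loop
  ADD #44: R0 = 43 + 1 = 44  → 44 < 50, loop
  ADD #45: R0 = 44 + 1 = 45  → 45 < 50, loop
  ADD #46: R0 = 45 + 1 = 46  → 46 < 50, loop
  ADD #47: R0 = 46 + 1 = 47  → 47 < 50, loop
  ADD #48: R0 = 47 + 1 = 48  → 48 < 50, loop
  ADD #49: R0 = 48 + 1 = 49  → 49 < 50, loop
  ADD #50: R0 = 49 + 1 = 50  → 50 >= 50, exit
Total ADD instructions: 50

50


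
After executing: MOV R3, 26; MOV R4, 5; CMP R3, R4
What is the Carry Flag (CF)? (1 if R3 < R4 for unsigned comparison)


Register state trace:
  MOV R3, 26  → R3 = 26
  MOV R4, 5  → R4 = 5
  CMP R3, R4  → unsigned 26 - 5: no borrow
  26 >= 5, so CF = 0
CF = 0

0


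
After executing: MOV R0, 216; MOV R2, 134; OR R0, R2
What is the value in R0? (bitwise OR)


Register state trace:
  MOV R0, 216  → R0 = 216 (0b11011000)
  MOV R2, 134  → R2 = 134 (0b10000110)
  OR R0, R2   → R0 = 216 OR 134 = 222 (0b11011110)
Final: R0 = 222

222


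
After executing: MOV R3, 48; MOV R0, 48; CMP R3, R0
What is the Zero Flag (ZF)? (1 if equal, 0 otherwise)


Register state trace:
  MOV R3, 48  → R3 = 48
  MOV R0, 48  → R0 = 48
  CMP R3, R0  → computes 48 - 48 = 0
  Result is zero, so values are equal
ZF = 1

1


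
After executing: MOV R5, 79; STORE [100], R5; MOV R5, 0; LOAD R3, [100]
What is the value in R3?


Register and memory trace:
  MOV R5, 79  → R5 = 79
  STORE [100], R5  → mem[100] = 79
  MOV R5, 0  → R5 = 0
  LOAD R3, [100]  → R3 = mem[100] = 79
Final: R3 = 79

79


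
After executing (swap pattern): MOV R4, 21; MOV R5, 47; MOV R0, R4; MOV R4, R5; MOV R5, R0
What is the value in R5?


Register state trace (swap pattern):
  MOV R4, 21  → R4 = 21
  MOV R5, 47  → R5 = 47
  MOV R0, R4  → R0 = 21  (save R4)
  MOV R4, R5  → R4 = 47  (R4 gets R5's value)
  MOV R5, R0  → R5 = 21  (R5 gets saved value)
Final: R5 = 21

21


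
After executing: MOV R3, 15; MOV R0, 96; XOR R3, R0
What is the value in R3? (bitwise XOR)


Register state trace:
  MOV R3, 15  → R3 = 15 (0b00001111)
  MOV R0, 96  → R0 = 96 (0b01100000)
  XOR R3, R0  → R3 = 15 XOR 96 = 111 (0b01101111)
Final: R3 = 111

111


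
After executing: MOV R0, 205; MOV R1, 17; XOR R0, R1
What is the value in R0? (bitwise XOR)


Register state trace:
  MOV R0, 205  → R0 = 205 (0b11001101)
  MOV R1, 17  → R1 = 17 (0b00010001)
  XOR R0, R1  → R0 = 205 XOR 17 = 220 (0b11011100)
Final: R0 = 220

220


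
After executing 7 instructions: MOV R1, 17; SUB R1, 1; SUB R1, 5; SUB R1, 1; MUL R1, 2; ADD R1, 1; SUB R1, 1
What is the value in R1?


Register state trace:
  MOV R1, 17  → R1 = 17
  SUB R1, 1  → R1 = 17 - 1 = 16
  SUB R1, 5  → R1 = 16 - 5 = 11
  SUB R1, 1  → R1 = 11 - 1 = 10
  MUL R1, 2  → R1 = 10 * 2 = 20
  ADD R1, 1  → R1 = 20 + 1 = 21
  SUB R1, 1  → R1 = 21 - 1 = 20
Final: R1 = 20

20


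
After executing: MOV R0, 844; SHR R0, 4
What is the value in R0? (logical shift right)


Register state trace:
  MOV R0, 844  → R0 = 844
  SHR R0, 4  → R0 = 844 >> 4 = 844 // 2^4 = 52
Final: R0 = 52

52


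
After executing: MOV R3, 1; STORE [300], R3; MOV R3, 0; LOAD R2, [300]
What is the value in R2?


Register and memory trace:
  MOV R3, 1  → R3 = 1
  STORE [300], R3  → mem[300] = 1
  MOV R3, 0  → R3 = 0
  LOAD R2, [300]  → R2 = mem[300] = 1
Final: R2 = 1

1


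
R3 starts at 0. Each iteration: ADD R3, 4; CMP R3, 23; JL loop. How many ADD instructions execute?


Loop trace (R3 starts at 0, target 23, step 4):
  ADD #1: R3 = 0 + 4 = 4  → 4 < 23, loop
  ADD #2: R3 = 4 + 4 = 8  → 8 < 23, loop
  ADD #3: R3 = 8 + 4 = 12  → 12 < 23, loop
  ADD #4: R3 = 12 + 4 = 16  → 16 < 23, loop
  ADD #5: R3 = 16 + 4 = 20  → 20 < 23, loop
  ADD #6: R3 = 20 + 4 = 24  → 24 >= 23, exit
Total ADD instructions: 6

6


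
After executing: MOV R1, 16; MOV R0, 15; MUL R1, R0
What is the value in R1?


Register state trace:
  MOV R1, 16  → R1 = 16
  MOV R0, 15  → R0 = 15
  MUL R1, R0  → R1 = 16 * 15 = 240
Final: R1 = 240

240


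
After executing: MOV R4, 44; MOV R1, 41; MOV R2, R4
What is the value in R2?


Register state trace:
  MOV R4, 44  → R4 = 44
  MOV R1, 41  → R1 = 41
  MOV R2, R4  → R2 = 44
Final: R2 = 44

44


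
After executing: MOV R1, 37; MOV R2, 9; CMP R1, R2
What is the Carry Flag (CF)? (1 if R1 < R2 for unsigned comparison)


Register state trace:
  MOV R1, 37  → R1 = 37
  MOV R2, 9  → R2 = 9
  CMP R1, R2  → unsigned 37 - 9: no borrow
  37 >= 9, so CF = 0
CF = 0

0


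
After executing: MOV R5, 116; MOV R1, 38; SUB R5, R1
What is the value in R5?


Register state trace:
  MOV R5, 116  → R5 = 116
  MOV R1, 38  → R1 = 38
  SUB R5, R1  → R5 = 116 - 38 = 78
Final: R5 = 78

78


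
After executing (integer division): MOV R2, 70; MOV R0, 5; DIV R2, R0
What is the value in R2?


Register state trace:
  MOV R2, 70  → R2 = 70
  MOV R0, 5  → R0 = 5
  DIV R2, R0  → R2 = 70 // 5 = 14
Final: R2 = 14

14


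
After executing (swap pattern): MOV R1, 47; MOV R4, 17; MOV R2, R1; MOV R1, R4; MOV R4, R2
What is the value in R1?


Register state trace (swap pattern):
  MOV R1, 47  → R1 = 47
  MOV R4, 17  → R4 = 17
  MOV R2, R1  → R2 = 47  (save R1)
  MOV R1, R4  → R1 = 17  (R1 gets R4's value)
  MOV R4, R2  → R4 = 47  (R4 gets saved value)
Final: R1 = 17

17


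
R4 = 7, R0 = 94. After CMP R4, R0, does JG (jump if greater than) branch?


Trace:
  R4 = 7, R0 = 94
  CMP R4, R0  → compares 7 vs 94
  JG checks: is 7 greater than 94?
  7 < 94, so condition is false
Branch taken: No

No


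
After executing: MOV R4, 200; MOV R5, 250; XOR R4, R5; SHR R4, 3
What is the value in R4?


Register state trace:
  MOV R4, 200  → R4 = 200 (0b11001000)
  MOV R5, 250  → R5 = 250 (0b11111010)
  XOR R4, R5  → R4 = 200 XOR 250 = 50 (0b00110010)
  SHR R4, 3  → R4 = 50 >> 3 = 6
Final: R4 = 6

6


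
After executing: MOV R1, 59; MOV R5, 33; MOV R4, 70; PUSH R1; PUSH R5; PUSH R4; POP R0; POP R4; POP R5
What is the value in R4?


Stack trace (top is rightmost):
  MOV R1, 59  → R1 = 59
  MOV R5, 33  → R5 = 33
  MOV R4, 70  → R4 = 70
  PUSH R1  → stack: [59]
  PUSH R5  → stack: [59, 33]
  PUSH R4  → stack: [59, 33, 70]
  POP R0  → R0 = 70, stack: [59, 33]
  POP R4  → R4 = 33, stack: [59]
  POP R5  → R5 = 59, stack: []
Final: R4 = 33

33


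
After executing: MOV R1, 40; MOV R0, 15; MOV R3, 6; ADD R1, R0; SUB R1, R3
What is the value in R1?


Register state trace:
  MOV R1, 40  → R1 = 40
  MOV R0, 15  → R0 = 15
  MOV R3, 6  → R3 = 6
  ADD R1, R0  → R1 = 40 + 15 = 55
  SUB R1, R3  → R1 = 55 - 6 = 49
Final: R1 = 49

49


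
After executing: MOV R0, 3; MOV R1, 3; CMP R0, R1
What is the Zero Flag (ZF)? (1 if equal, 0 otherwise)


Register state trace:
  MOV R0, 3  → R0 = 3
  MOV R1, 3  → R1 = 3
  CMP R0, R1  → computes 3 - 3 = 0
  Result is zero, so values are equal
ZF = 1

1


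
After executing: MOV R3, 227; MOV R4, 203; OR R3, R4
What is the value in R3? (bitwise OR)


Register state trace:
  MOV R3, 227  → R3 = 227 (0b11100011)
  MOV R4, 203  → R4 = 203 (0b11001011)
  OR R3, R4   → R3 = 227 OR 203 = 235 (0b11101011)
Final: R3 = 235

235


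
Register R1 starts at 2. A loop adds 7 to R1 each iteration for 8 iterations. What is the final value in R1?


Starting value: R1 = 2
  Iter 1: R1 = 2 + 7 = 9
  Iter 2: R1 = 9 + 7 = 16
  Iter 3: R1 = 16 + 7 = 23
  Iter 4: R1 = 23 + 7 = 30
  Iter 5: R1 = 30 + 7 = 37
  Iter 6: R1 = 37 + 7 = 44
  Iter 7: R1 = 44 + 7 = 51
  Iter 8: R1 = 51 + 7 = 58
Final: R1 = 58

58


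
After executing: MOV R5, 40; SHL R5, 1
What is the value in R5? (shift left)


Register state trace:
  MOV R5, 40  → R5 = 40
  SHL R5, 1  → R5 = 40 << 1 = 40 * 2^1 = 80
Final: R5 = 80

80


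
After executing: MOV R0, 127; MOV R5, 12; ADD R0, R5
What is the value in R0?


Register state trace:
  MOV R0, 127  → R0 = 127
  MOV R5, 12  → R5 = 12
  ADD R0, R5  → R0 = 127 + 12 = 139
Final: R0 = 139

139


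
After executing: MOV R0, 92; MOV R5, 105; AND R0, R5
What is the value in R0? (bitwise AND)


Register state trace:
  MOV R0, 92  → R0 = 92 (0b01011100)
  MOV R5, 105  → R5 = 105 (0b01101001)
  AND R0, R5  → R0 = 92 AND 105 = 72 (0b01001000)
Final: R0 = 72

72


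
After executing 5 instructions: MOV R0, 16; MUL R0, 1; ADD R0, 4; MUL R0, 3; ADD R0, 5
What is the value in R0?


Register state trace:
  MOV R0, 16  → R0 = 16
  MUL R0, 1  → R0 = 16 * 1 = 16
  ADD R0, 4  → R0 = 16 + 4 = 20
  MUL R0, 3  → R0 = 20 * 3 = 60
  ADD R0, 5  → R0 = 60 + 5 = 65
Final: R0 = 65

65


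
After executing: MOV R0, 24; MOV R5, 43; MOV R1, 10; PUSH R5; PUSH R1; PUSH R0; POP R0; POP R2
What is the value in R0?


Stack trace (top is rightmost):
  MOV R0, 24  → R0 = 24
  MOV R5, 43  → R5 = 43
  MOV R1, 10  → R1 = 10
  PUSH R5  → stack: [43]
  PUSH R1  → stack: [43, 10]
  PUSH R0  → stack: [43, 10, 24]
  POP R0  → R0 = 24, stack: [43, 10]
  POP R2  → R2 = 10, stack: [43]
Final: R0 = 24

24


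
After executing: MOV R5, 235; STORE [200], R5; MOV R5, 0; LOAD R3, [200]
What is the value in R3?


Register and memory trace:
  MOV R5, 235  → R5 = 235
  STORE [200], R5  → mem[200] = 235
  MOV R5, 0  → R5 = 0
  LOAD R3, [200]  → R3 = mem[200] = 235
Final: R3 = 235

235


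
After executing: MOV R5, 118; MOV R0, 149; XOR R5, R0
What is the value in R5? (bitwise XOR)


Register state trace:
  MOV R5, 118  → R5 = 118 (0b01110110)
  MOV R0, 149  → R0 = 149 (0b10010101)
  XOR R5, R0  → R5 = 118 XOR 149 = 227 (0b11100011)
Final: R5 = 227

227


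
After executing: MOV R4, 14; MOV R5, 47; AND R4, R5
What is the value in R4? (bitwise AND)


Register state trace:
  MOV R4, 14  → R4 = 14 (0b00001110)
  MOV R5, 47  → R5 = 47 (0b00101111)
  AND R4, R5  → R4 = 14 AND 47 = 14 (0b00001110)
Final: R4 = 14

14


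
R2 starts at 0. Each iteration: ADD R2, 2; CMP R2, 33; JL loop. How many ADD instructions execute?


Loop trace (R2 starts at 0, target 33, step 2):
  ADD #1: R2 = 0 + 2 = 2  → 2 < 33, loop
  ADD #2: R2 = 2 + 2 = 4  → 4 < 33, loop
  ADD #3: R2 = 4 + 2 = 6  → 6 < 33, loop
  ADD #4: R2 = 6 + 2 = 8  → 8 < 33, loop
  ADD #5: R2 = 8 + 2 = 10  → 10 < 33, loop
  ADD #6: R2 = 10 + 2 = 12  → 12 < 33, loop
  ADD #7: R2 = 12 + 2 = 14  → 14 < 33, loop
  ADD #8: R2 = 14 + 2 = 16  → 16 < 33, loop
  ADD #9: R2 = 16 + 2 = 18  → 18 < 33, loop
  ADD #10: R2 = 18 + 2 = 20  → 20 < 33, loop
  ADD #11: R2 = 20 + 2 = 22  → 22 < 33, loop
  ADD #12: R2 = 22 + 2 = 24  → 24 < 33, loop
  ADD #13: R2 = 24 + 2 = 26  → 26 < 33, loop
  ADD #14: R2 = 26 + 2 = 28  → 28 < 33, loop
  ADD #15: R2 = 28 + 2 = 30  → 30 < 33, loop
  ADD #16: R2 = 30 + 2 = 32  → 32 < 33, loop
  ADD #17: R2 = 32 + 2 = 34  → 34 >= 33, exit
Total ADD instructions: 17

17


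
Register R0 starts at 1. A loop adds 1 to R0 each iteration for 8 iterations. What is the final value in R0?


Starting value: R0 = 1
  Iter 1: R0 = 1 + 1 = 2
  Iter 2: R0 = 2 + 1 = 3
  Iter 3: R0 = 3 + 1 = 4
  Iter 4: R0 = 4 + 1 = 5
  Iter 5: R0 = 5 + 1 = 6
  Iter 6: R0 = 6 + 1 = 7
  Iter 7: R0 = 7 + 1 = 8
  Iter 8: R0 = 8 + 1 = 9
Final: R0 = 9

9


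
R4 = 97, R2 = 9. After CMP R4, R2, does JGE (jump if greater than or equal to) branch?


Trace:
  R4 = 97, R2 = 9
  CMP R4, R2  → compares 97 vs 9
  JGE checks: is 97 greater than or equal to 9?
  97 > 9, so condition is true
Branch taken: Yes

Yes


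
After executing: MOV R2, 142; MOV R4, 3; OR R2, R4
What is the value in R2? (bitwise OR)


Register state trace:
  MOV R2, 142  → R2 = 142 (0b10001110)
  MOV R4, 3  → R4 = 3 (0b00000011)
  OR R2, R4   → R2 = 142 OR 3 = 143 (0b10001111)
Final: R2 = 143

143


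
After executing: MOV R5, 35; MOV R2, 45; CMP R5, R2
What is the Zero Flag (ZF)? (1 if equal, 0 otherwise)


Register state trace:
  MOV R5, 35  → R5 = 35
  MOV R2, 45  → R2 = 45
  CMP R5, R2  → computes 35 - 45 = -10
  Result is nonzero, so values are not equal
ZF = 0

0


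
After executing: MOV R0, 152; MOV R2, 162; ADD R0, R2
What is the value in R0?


Register state trace:
  MOV R0, 152  → R0 = 152
  MOV R2, 162  → R2 = 162
  ADD R0, R2  → R0 = 152 + 162 = 314
Final: R0 = 314

314


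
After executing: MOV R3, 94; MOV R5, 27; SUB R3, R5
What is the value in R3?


Register state trace:
  MOV R3, 94  → R3 = 94
  MOV R5, 27  → R5 = 27
  SUB R3, R5  → R3 = 94 - 27 = 67
Final: R3 = 67

67


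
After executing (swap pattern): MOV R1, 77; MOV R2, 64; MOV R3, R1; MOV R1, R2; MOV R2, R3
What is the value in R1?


Register state trace (swap pattern):
  MOV R1, 77  → R1 = 77
  MOV R2, 64  → R2 = 64
  MOV R3, R1  → R3 = 77  (save R1)
  MOV R1, R2  → R1 = 64  (R1 gets R2's value)
  MOV R2, R3  → R2 = 77  (R2 gets saved value)
Final: R1 = 64

64


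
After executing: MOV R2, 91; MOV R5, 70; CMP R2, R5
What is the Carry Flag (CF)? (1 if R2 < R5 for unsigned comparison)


Register state trace:
  MOV R2, 91  → R2 = 91
  MOV R5, 70  → R5 = 70
  CMP R2, R5  → unsigned 91 - 70: no borrow
  91 >= 70, so CF = 0
CF = 0

0


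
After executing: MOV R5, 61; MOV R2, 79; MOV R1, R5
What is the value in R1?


Register state trace:
  MOV R5, 61  → R5 = 61
  MOV R2, 79  → R2 = 79
  MOV R1, R5  → R1 = 61
Final: R1 = 61

61


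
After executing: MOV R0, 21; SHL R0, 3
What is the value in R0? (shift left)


Register state trace:
  MOV R0, 21  → R0 = 21
  SHL R0, 3  → R0 = 21 << 3 = 21 * 2^3 = 168
Final: R0 = 168

168


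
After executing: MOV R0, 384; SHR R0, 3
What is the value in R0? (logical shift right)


Register state trace:
  MOV R0, 384  → R0 = 384
  SHR R0, 3  → R0 = 384 >> 3 = 384 // 2^3 = 48
Final: R0 = 48

48
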